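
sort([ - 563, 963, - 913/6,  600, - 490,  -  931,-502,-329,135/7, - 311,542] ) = [ - 931,  -  563, - 502, - 490,-329,- 311, - 913/6  ,  135/7, 542, 600,  963]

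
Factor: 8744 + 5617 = 3^1 * 4787^1 = 14361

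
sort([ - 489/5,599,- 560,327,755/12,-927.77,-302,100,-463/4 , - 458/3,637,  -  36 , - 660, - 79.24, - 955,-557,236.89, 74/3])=[ - 955, - 927.77, - 660, - 560,-557,  -  302,-458/3, - 463/4,-489/5, - 79.24,-36, 74/3,  755/12,100,236.89,327,599,637 ]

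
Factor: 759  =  3^1*11^1*23^1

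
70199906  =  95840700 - 25640794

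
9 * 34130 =307170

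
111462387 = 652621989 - 541159602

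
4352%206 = 26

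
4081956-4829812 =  - 747856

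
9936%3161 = 453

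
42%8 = 2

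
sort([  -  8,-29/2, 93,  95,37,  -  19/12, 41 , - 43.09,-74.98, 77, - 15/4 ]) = [ - 74.98, -43.09 , - 29/2 ,  -  8, - 15/4, - 19/12,37,41, 77,93, 95]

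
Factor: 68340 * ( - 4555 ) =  - 311288700 = -2^2*3^1 * 5^2 * 17^1*67^1*911^1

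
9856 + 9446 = 19302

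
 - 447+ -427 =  - 874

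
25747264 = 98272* 262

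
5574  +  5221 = 10795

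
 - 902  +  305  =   - 597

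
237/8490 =79/2830 = 0.03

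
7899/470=16 + 379/470 = 16.81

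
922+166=1088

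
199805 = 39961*5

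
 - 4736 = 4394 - 9130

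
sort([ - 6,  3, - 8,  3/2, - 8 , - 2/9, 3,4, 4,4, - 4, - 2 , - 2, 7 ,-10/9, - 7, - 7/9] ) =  [ - 8, - 8, - 7, - 6  , - 4, - 2 ,  -  2, - 10/9, - 7/9,-2/9, 3/2, 3, 3, 4,  4,  4, 7] 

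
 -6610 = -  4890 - 1720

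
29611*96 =2842656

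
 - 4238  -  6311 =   -  10549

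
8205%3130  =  1945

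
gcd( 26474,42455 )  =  7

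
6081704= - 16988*( - 358)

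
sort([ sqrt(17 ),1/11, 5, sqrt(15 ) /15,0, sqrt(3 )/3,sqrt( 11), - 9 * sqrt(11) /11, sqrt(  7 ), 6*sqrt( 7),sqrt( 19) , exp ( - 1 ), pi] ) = [-9 * sqrt(11 )/11 , 0,1/11 , sqrt (15 )/15,exp( - 1),  sqrt(3)/3,sqrt(7 ),pi,sqrt(11),sqrt(17),sqrt ( 19 ),5,6* sqrt( 7) ]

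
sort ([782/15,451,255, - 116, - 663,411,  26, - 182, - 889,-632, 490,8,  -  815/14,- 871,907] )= [ -889, - 871, - 663, - 632, - 182 , -116 , - 815/14, 8,26,782/15, 255,411,451,490, 907 ]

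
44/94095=44/94095=0.00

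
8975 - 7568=1407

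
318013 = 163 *1951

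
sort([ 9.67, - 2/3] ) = [-2/3, 9.67 ]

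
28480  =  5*5696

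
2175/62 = 35 +5/62 = 35.08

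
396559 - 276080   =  120479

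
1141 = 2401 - 1260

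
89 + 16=105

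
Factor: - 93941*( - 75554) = 7097618314 = 2^1*37^1* 1021^1 * 93941^1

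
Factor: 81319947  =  3^1  *27106649^1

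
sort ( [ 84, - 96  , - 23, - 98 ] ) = [ - 98 , - 96, - 23 , 84]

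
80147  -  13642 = 66505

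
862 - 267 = 595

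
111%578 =111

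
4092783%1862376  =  368031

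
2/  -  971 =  - 2/971 = - 0.00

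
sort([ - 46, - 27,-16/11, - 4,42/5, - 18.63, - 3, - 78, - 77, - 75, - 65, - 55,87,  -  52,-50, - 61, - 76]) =[ - 78, -77, - 76,  -  75, - 65, - 61, - 55 , - 52, - 50,- 46, - 27, - 18.63, - 4, - 3, -16/11 , 42/5, 87]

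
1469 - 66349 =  - 64880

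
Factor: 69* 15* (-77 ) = - 79695 = - 3^2*5^1*7^1*11^1 * 23^1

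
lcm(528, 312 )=6864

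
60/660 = 1/11 = 0.09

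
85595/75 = 1141 + 4/15   =  1141.27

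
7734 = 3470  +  4264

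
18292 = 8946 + 9346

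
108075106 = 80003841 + 28071265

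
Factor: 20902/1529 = 2^1*7^1*11^( - 1)*139^( - 1 )*1493^1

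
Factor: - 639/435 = -213/145 = - 3^1*5^( - 1)*29^( - 1)*71^1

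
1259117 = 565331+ 693786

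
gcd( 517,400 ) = 1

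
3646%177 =106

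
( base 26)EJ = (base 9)465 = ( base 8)577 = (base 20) j3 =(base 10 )383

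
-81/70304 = - 1+ 70223/70304 = - 0.00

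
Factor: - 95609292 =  - 2^2*3^1*17^2*19^1*1451^1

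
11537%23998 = 11537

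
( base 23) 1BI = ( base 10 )800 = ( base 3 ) 1002122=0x320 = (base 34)ni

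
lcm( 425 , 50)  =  850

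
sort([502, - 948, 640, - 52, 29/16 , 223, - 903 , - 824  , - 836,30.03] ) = [ - 948, - 903, - 836 , - 824 , -52, 29/16,  30.03,  223, 502, 640 ] 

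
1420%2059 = 1420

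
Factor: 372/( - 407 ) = -2^2*3^1*11^( - 1 )*31^1*37^( - 1)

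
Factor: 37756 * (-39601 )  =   - 1495175356 = - 2^2*199^2* 9439^1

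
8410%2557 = 739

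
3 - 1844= - 1841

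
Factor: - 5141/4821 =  - 3^( - 1)*53^1*97^1*1607^(  -  1) 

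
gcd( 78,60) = 6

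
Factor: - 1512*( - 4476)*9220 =2^7*3^4*5^1*7^1*373^1*461^1 = 62398304640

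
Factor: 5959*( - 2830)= - 16863970 = - 2^1*5^1*59^1*101^1 * 283^1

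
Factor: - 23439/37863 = -3^(-1)*7^( - 1 ) *13^1 = - 13/21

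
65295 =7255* 9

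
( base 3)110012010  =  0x22B6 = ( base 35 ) 78V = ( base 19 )15bd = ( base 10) 8886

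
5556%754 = 278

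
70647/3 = 23549 = 23549.00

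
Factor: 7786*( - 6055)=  - 47144230  =  - 2^1*5^1*7^1*17^1 * 173^1*229^1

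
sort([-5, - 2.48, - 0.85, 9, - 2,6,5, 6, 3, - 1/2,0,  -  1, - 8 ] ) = [  -  8, - 5, - 2.48,-2,  -  1,-0.85, - 1/2, 0 , 3,5, 6,  6,  9]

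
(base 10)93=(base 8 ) 135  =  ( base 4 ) 1131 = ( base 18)53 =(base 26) 3F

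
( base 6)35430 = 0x140A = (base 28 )6F6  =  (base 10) 5130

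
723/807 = 241/269 = 0.90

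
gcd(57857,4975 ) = 1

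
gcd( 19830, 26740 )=10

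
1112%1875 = 1112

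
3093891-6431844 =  - 3337953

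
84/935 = 84/935 = 0.09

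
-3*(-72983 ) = 218949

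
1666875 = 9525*175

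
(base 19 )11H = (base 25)fm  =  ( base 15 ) 1B7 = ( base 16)18d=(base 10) 397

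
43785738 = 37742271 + 6043467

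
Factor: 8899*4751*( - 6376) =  - 2^3*11^1*797^1*809^1*4751^1 = - 269571854024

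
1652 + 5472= 7124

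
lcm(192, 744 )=5952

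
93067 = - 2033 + 95100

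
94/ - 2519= - 94/2519 = - 0.04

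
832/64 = 13 = 13.00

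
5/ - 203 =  - 1 + 198/203  =  - 0.02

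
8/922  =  4/461 = 0.01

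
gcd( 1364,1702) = 2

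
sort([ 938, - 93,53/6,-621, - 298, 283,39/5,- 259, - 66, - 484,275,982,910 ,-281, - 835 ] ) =[  -  835, - 621, - 484, - 298,-281, - 259, - 93, - 66,  39/5, 53/6 , 275,  283,910,938,982 ]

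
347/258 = 1 + 89/258 = 1.34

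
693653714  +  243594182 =937247896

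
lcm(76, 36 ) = 684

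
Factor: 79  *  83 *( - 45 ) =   -  295065 = -  3^2*5^1*79^1 * 83^1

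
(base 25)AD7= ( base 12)3986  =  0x19B6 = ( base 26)9j4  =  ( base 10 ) 6582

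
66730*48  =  3203040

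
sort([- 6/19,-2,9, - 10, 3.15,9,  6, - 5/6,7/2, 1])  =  [ - 10, - 2, - 5/6,- 6/19, 1, 3.15 , 7/2,  6,  9, 9]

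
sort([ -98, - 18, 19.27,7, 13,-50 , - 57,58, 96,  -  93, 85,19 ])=[ - 98,-93, - 57, - 50,  -  18, 7,13, 19,19.27,58, 85,96] 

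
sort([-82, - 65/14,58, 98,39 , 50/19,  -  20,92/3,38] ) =[ - 82 , - 20, - 65/14,  50/19, 92/3,38,39,58, 98] 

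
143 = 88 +55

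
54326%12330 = 5006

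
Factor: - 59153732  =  -2^2*11^1*1344403^1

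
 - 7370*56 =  - 412720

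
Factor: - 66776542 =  - 2^1 * 7^1 * 31^1*251^1*613^1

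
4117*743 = 3058931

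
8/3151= 8/3151 = 0.00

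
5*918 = 4590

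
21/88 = 21/88 = 0.24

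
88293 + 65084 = 153377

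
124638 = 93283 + 31355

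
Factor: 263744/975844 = 65936/243961 = 2^4*13^1*23^(-1) *317^1*10607^(-1) 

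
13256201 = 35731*371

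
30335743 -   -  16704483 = 47040226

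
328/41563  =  328/41563 = 0.01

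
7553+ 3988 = 11541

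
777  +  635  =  1412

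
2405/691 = 3 + 332/691=3.48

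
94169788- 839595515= - 745425727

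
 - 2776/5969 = -1 + 3193/5969 = -  0.47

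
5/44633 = 5/44633 = 0.00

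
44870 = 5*8974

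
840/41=20  +  20/41 = 20.49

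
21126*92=1943592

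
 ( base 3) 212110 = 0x279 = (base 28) MH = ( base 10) 633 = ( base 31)kd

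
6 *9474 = 56844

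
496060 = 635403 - 139343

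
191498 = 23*8326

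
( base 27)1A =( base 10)37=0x25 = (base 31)16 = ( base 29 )18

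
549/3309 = 183/1103 = 0.17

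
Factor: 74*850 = 2^2*5^2 * 17^1*37^1 = 62900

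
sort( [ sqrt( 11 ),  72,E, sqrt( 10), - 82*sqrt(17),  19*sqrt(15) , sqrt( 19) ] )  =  [ - 82*sqrt( 17),E,sqrt( 10) , sqrt( 11),sqrt(19) , 72  ,  19*sqrt(15 )]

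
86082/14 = 43041/7 = 6148.71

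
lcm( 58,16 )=464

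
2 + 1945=1947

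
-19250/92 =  - 210 + 35/46=- 209.24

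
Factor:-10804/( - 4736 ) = 2^ (-5 ) * 73^1 = 73/32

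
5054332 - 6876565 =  - 1822233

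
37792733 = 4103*9211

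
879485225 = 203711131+675774094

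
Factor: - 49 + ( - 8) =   -  3^1*19^1  =  - 57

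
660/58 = 330/29 = 11.38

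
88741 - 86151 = 2590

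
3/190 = 3/190 = 0.02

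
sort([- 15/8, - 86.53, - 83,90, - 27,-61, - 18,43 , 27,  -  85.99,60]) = [ - 86.53, -85.99, - 83, - 61, - 27, - 18,-15/8,27,43, 60,90]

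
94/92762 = 47/46381 = 0.00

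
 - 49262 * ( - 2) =98524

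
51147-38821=12326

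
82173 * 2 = 164346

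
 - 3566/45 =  - 3566/45 = - 79.24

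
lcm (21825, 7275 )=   21825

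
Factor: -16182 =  - 2^1 *3^2*29^1*31^1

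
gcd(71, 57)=1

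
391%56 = 55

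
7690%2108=1366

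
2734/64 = 42 +23/32 = 42.72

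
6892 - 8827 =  - 1935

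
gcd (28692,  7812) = 36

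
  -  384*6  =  -2304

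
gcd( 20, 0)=20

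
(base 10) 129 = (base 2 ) 10000001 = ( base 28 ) 4H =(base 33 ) 3u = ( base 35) 3o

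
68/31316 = 17/7829 = 0.00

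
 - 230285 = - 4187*55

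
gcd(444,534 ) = 6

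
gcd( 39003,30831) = 3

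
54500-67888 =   -  13388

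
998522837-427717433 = 570805404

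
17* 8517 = 144789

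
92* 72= 6624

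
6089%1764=797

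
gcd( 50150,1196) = 2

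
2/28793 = 2/28793 = 0.00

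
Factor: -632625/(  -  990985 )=126525/198197 = 3^1*5^2*7^1*241^1*198197^ ( - 1)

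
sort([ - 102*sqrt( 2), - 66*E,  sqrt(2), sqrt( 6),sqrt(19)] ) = [ - 66 * E, - 102* sqrt(2 ),sqrt(2 ),sqrt(6 ),sqrt(19 )]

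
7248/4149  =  1 + 1033/1383 = 1.75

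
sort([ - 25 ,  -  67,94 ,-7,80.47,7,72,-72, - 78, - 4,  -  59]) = [ - 78, - 72, - 67,-59, - 25, - 7,-4, 7,72,  80.47,94] 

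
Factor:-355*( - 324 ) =2^2*3^4*5^1*71^1 = 115020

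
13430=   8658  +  4772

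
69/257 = 69/257 =0.27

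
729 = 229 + 500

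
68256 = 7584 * 9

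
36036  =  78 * 462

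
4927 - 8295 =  - 3368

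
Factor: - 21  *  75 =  - 1575 = -  3^2*5^2*7^1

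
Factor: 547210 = 2^1*5^1 * 54721^1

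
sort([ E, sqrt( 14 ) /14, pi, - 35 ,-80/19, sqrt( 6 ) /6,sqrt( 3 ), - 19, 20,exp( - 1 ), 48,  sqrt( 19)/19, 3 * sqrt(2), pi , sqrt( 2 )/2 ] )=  [ - 35,-19, - 80/19, sqrt( 19 )/19, sqrt(14)/14,exp(-1 ),  sqrt( 6 ) /6 , sqrt ( 2)/2 , sqrt(3), E, pi,pi,3*sqrt(2 ), 20 , 48 ]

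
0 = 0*55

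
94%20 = 14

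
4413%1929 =555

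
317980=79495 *4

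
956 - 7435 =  - 6479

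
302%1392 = 302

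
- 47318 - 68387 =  - 115705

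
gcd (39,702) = 39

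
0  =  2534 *0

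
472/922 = 236/461 = 0.51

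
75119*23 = 1727737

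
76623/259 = 295+218/259 = 295.84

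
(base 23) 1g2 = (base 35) PO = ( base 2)1110000011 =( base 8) 1603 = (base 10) 899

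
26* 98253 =2554578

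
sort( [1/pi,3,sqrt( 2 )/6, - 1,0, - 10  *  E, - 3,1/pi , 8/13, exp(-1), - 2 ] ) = [-10*E, - 3, - 2, - 1, 0, sqrt( 2)/6,1/pi,1/pi, exp(- 1), 8/13,3]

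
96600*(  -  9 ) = -869400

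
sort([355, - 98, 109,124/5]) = [ -98, 124/5, 109, 355] 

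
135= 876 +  -741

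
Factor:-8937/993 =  - 3^2 = - 9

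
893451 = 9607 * 93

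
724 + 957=1681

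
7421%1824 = 125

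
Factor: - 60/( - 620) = 3/31 = 3^1 *31^ ( - 1 )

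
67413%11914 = 7843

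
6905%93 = 23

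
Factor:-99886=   -2^1* 49943^1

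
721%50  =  21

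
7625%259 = 114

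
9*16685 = 150165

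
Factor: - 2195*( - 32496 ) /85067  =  71328720/85067 = 2^4*3^1*5^1*257^( - 1 )*331^ ( - 1)*439^1 * 677^1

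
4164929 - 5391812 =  - 1226883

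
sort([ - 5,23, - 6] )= [ - 6, - 5, 23 ] 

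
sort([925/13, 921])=[ 925/13, 921]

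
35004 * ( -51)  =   - 1785204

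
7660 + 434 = 8094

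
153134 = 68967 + 84167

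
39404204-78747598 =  - 39343394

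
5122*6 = 30732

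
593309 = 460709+132600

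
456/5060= 114/1265 = 0.09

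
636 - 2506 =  - 1870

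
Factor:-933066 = - 2^1*3^3*37^1 * 467^1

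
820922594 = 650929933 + 169992661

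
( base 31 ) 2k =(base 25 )37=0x52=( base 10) 82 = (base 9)101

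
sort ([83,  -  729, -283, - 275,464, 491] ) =[ - 729, - 283, -275, 83, 464,491] 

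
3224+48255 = 51479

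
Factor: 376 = 2^3*47^1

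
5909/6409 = 5909/6409 = 0.92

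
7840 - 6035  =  1805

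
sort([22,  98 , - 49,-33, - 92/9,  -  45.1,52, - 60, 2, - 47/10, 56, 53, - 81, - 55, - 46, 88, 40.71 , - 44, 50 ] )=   [-81, - 60, - 55 , - 49,-46,-45.1 ,- 44 ,-33, -92/9 , - 47/10, 2, 22, 40.71,50, 52,53,56, 88,98 ] 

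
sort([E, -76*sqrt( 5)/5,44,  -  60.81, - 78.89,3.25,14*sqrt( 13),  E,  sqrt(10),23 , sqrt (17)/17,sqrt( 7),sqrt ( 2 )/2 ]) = [  -  78.89,  -  60.81, - 76*sqrt (5)/5, sqrt(17 ) /17,sqrt( 2)/2,sqrt(7 ) , E, E , sqrt( 10) , 3.25,23 , 44,14*sqrt( 13)]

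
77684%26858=23968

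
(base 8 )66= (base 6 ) 130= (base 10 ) 54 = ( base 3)2000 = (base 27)20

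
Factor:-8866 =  - 2^1 *11^1*13^1*31^1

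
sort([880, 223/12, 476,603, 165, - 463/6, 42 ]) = [ - 463/6, 223/12,42, 165, 476, 603,880]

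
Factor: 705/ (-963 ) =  - 235/321 = - 3^( - 1) * 5^1*47^1*107^( - 1)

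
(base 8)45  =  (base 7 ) 52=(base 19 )1i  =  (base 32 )15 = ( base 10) 37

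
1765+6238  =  8003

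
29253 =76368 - 47115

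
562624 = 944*596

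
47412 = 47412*1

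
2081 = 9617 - 7536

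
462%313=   149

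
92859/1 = 92859 = 92859.00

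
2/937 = 2/937 = 0.00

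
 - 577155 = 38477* (- 15 ) 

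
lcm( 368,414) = 3312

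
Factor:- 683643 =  - 3^1*31^1*7351^1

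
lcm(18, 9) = 18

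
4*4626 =18504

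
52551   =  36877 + 15674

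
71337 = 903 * 79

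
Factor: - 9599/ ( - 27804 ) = 29/84= 2^(-2)*3^(-1 )*7^( - 1)*29^1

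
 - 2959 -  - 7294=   4335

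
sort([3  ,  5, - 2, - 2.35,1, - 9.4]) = [ - 9.4, - 2.35, - 2,  1, 3, 5 ]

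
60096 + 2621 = 62717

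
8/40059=8/40059 = 0.00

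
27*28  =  756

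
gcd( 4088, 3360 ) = 56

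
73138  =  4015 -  - 69123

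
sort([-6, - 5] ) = [ - 6,-5 ]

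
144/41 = 144/41 = 3.51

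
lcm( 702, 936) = 2808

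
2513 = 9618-7105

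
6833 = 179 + 6654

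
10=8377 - 8367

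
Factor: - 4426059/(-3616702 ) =2^( - 1 )*3^1*11^2*89^1*137^1*673^( - 1 )*2687^( - 1)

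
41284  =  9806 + 31478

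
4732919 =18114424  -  13381505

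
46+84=130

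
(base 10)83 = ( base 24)3b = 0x53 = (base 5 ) 313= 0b1010011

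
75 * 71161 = 5337075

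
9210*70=644700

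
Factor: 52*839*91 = 2^2*7^1*13^2*839^1 = 3970148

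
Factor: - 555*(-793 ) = 440115 = 3^1*5^1 * 13^1*37^1*61^1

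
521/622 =521/622 = 0.84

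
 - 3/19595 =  - 3/19595   =  - 0.00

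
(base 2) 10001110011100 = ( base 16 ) 239C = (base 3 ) 110111122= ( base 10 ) 9116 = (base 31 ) 9f2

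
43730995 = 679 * 64405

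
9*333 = 2997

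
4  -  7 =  - 3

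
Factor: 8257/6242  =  2^( - 1)*23^1*359^1*3121^(- 1)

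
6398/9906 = 3199/4953 = 0.65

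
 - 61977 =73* ( - 849) 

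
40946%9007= 4918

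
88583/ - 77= - 8053/7=-1150.43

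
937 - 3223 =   -  2286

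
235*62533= 14695255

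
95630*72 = 6885360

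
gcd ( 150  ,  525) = 75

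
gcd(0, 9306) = 9306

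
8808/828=734/69=10.64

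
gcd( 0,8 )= 8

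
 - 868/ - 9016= 31/322 = 0.10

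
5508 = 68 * 81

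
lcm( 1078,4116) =45276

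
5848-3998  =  1850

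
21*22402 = 470442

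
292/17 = 292/17 = 17.18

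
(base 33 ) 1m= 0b110111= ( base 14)3d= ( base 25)25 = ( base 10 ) 55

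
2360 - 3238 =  - 878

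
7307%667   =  637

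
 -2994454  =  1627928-4622382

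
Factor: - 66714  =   - 2^1*3^1 * 11119^1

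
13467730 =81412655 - 67944925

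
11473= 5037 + 6436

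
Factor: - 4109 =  - 7^1*587^1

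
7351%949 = 708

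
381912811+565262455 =947175266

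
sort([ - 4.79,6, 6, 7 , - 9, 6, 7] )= [ - 9,  -  4.79,6,6, 6, 7 , 7]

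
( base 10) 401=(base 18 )145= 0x191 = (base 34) br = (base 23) ha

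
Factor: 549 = 3^2*61^1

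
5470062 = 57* 95966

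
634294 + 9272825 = 9907119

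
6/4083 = 2/1361= 0.00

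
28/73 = 28/73 = 0.38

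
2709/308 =387/44 = 8.80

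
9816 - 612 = 9204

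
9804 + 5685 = 15489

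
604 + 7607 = 8211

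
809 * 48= 38832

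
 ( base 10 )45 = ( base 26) 1J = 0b101101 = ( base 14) 33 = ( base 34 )1B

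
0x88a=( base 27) 2qq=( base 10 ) 2186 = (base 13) CC2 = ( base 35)1RG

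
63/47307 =21/15769  =  0.00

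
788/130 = 394/65 = 6.06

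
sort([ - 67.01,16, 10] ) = [- 67.01, 10,16 ] 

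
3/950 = 3/950   =  0.00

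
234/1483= 234/1483 = 0.16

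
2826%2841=2826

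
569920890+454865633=1024786523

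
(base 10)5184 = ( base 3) 21010000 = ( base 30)5MO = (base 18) G00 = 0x1440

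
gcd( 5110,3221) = 1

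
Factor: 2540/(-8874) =-1270/4437=-  2^1*3^( - 2 )*5^1 * 17^ ( -1) * 29^( - 1 ) * 127^1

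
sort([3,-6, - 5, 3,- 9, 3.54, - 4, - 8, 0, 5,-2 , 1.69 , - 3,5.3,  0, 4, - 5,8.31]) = [ - 9, - 8 ,  -  6, - 5,-5, - 4, - 3, - 2,0,0,1.69, 3,3 , 3.54, 4, 5,5.3,8.31] 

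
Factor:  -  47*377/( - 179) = 13^1*29^1*47^1 *179^( - 1) = 17719/179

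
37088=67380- 30292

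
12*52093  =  625116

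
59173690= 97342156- 38168466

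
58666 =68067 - 9401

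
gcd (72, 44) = 4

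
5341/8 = 5341/8 = 667.62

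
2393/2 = 1196 + 1/2 = 1196.50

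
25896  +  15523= 41419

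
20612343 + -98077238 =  - 77464895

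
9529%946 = 69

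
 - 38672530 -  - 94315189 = 55642659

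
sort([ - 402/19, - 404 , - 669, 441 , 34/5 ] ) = [ - 669, - 404,-402/19, 34/5, 441 ]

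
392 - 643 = - 251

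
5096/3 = 1698 + 2/3= 1698.67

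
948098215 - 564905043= 383193172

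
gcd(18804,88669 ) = 1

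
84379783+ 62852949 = 147232732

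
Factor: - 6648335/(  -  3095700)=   2^( - 2)*3^( - 1)*5^ (-1)*17^ ( - 1 )*269^1*607^ (- 1)*4943^1= 1329667/619140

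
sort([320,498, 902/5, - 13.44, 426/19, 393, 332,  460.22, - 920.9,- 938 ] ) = [ - 938, - 920.9, - 13.44, 426/19,  902/5, 320, 332, 393,460.22,498]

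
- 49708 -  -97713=48005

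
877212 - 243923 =633289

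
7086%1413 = 21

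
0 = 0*434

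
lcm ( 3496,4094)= 311144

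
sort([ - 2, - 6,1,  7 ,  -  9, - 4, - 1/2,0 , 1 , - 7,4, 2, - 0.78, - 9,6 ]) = [-9, - 9, - 7, - 6, - 4,- 2, - 0.78, - 1/2, 0,1, 1,2, 4,6 , 7 ] 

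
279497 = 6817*41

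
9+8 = 17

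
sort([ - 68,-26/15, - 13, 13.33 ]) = [-68, - 13, - 26/15,13.33]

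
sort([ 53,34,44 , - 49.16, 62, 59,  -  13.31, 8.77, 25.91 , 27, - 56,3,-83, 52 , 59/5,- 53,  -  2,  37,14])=[ - 83, - 56 , -53, - 49.16, - 13.31, - 2, 3, 8.77,59/5,  14,25.91,27, 34,37 , 44,  52,  53,59, 62 ]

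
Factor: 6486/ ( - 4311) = - 2^1 * 3^( - 1)*23^1*47^1* 479^( - 1) = - 2162/1437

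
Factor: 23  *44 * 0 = 0= 0^1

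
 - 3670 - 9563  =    -  13233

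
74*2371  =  175454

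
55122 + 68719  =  123841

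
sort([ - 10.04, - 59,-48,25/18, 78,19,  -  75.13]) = [ - 75.13, - 59 ,-48,  -  10.04, 25/18,19,78]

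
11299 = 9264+2035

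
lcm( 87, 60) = 1740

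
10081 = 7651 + 2430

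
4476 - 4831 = - 355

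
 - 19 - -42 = 23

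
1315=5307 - 3992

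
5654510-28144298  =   - 22489788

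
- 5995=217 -6212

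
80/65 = 16/13 = 1.23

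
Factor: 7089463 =7089463^1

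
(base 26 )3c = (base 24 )3i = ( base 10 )90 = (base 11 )82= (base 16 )5A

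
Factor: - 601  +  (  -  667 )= - 2^2*317^1=   - 1268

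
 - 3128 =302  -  3430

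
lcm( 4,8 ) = 8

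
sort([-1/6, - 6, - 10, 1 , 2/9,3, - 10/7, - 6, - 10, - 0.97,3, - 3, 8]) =[ - 10, - 10 , - 6, - 6, - 3, - 10/7, - 0.97, - 1/6,2/9,1,3 , 3,8] 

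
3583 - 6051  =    -  2468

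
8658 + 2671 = 11329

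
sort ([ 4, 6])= [ 4,6 ]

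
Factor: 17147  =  13^1* 1319^1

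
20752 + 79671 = 100423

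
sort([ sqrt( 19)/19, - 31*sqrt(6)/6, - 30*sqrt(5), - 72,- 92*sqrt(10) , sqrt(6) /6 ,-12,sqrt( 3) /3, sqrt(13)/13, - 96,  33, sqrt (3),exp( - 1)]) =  [ - 92*sqrt ( 10), - 96, - 72,- 30*sqrt( 5 ), - 31*sqrt(6)/6,-12,sqrt( 19 ) /19, sqrt( 13) /13,  exp( - 1 ), sqrt(6 ) /6, sqrt(3)/3 , sqrt(  3) , 33]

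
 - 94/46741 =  -94/46741 = - 0.00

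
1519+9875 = 11394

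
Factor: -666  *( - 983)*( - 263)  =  - 2^1 * 3^2*37^1*263^1*983^1 = -172180314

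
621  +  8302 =8923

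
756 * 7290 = 5511240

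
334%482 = 334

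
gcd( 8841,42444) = 3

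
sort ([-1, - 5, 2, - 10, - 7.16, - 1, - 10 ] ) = [ - 10, - 10, -7.16,- 5 , - 1,- 1,  2]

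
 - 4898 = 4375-9273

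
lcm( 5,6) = 30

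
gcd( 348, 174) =174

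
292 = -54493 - -54785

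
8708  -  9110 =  - 402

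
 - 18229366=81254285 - 99483651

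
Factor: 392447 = 11^1*35677^1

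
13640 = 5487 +8153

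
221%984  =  221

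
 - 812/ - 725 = 28/25 = 1.12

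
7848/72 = 109 = 109.00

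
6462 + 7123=13585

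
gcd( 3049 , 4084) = 1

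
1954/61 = 1954/61 = 32.03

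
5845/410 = 1169/82 =14.26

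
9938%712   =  682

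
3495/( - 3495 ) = -1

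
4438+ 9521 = 13959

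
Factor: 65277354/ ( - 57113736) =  - 2^(  -  2)*43^1 * 313^( - 1 )* 7603^(-1)*253013^1   =  -10879559/9518956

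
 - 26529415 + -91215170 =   -  117744585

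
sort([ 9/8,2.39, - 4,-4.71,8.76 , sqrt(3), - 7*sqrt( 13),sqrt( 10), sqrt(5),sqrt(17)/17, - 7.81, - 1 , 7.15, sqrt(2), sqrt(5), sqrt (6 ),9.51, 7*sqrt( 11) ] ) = [ - 7*sqrt( 13), -7.81,-4.71,-4, - 1,sqrt ( 17)/17, 9/8, sqrt(2), sqrt(3 ),sqrt (5),sqrt(5), 2.39, sqrt( 6),  sqrt(10), 7.15,8.76, 9.51, 7*sqrt(11)]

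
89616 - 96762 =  - 7146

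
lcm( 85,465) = 7905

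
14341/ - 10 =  - 1435 + 9/10=-1434.10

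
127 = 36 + 91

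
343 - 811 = - 468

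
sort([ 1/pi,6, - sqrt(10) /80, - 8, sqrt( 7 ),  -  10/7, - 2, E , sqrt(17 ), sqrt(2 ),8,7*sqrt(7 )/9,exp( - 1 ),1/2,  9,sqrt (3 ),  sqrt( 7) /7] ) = [ - 8,  -  2,- 10/7, - sqrt(10)/80,1/pi,exp( - 1 ), sqrt(7 )/7, 1/2,sqrt( 2 ),  sqrt(3),7 * sqrt( 7 )/9, sqrt(7 ), E, sqrt(17),6,8, 9] 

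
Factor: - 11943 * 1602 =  - 19132686  =  - 2^1*3^4 *89^1* 1327^1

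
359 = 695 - 336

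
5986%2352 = 1282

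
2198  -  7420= - 5222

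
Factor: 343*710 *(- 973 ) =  - 236954690 =- 2^1*5^1*7^4 * 71^1*139^1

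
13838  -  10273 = 3565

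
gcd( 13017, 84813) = 3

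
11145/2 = 11145/2= 5572.50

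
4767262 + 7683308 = 12450570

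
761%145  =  36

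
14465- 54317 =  - 39852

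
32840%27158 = 5682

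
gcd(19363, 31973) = 1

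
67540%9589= 417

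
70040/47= 70040/47= 1490.21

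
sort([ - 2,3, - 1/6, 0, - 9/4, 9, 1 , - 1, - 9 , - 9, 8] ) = [ - 9, - 9,-9/4, - 2, - 1,-1/6, 0 , 1,  3 , 8  ,  9] 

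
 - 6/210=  - 1 + 34/35 = -0.03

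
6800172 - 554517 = 6245655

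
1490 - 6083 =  - 4593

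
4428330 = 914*4845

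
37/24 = 1 + 13/24 = 1.54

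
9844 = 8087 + 1757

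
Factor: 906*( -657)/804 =-99207/134 = -  2^( - 1)*3^2*67^( - 1) *73^1*151^1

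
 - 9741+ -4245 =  - 13986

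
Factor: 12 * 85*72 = 73440 = 2^5 * 3^3 * 5^1*17^1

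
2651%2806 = 2651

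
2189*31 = 67859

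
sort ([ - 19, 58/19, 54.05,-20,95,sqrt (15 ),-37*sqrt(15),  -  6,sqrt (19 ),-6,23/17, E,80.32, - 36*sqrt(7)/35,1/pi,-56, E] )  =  [-37*sqrt( 15),-56, - 20, - 19,-6,-6,- 36*sqrt( 7 )/35,1/pi,23/17,E, E,58/19, sqrt (15), sqrt ( 19 ), 54.05,80.32,95] 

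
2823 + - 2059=764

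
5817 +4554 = 10371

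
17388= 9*1932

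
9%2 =1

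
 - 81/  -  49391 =81/49391 = 0.00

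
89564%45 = 14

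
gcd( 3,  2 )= 1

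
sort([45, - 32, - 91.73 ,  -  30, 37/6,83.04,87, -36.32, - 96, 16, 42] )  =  [- 96, - 91.73,- 36.32,-32, - 30, 37/6, 16, 42,45,83.04, 87]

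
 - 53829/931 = -58 + 169/931 = -  57.82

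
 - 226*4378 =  - 989428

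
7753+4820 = 12573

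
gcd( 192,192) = 192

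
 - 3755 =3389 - 7144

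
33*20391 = 672903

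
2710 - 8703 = - 5993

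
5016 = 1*5016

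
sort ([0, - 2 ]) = [ - 2,  0]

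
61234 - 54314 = 6920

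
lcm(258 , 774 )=774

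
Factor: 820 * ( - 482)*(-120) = 2^6*3^1*5^2 * 41^1 * 241^1 = 47428800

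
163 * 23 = 3749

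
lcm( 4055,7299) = 36495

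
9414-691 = 8723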